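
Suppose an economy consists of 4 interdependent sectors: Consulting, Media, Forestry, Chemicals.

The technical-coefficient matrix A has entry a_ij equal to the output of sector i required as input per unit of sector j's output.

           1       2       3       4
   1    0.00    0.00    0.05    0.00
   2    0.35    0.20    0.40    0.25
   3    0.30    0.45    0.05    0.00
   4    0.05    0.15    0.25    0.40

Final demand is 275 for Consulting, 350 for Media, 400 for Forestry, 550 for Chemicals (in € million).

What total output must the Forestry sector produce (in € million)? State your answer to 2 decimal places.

x_3 = 1457.84

I − A =
  [   1.00     0.00    -0.05     0.00]
  [  -0.35     0.80    -0.40    -0.25]
  [  -0.30    -0.45     0.95     0.00]
  [  -0.05    -0.15    -0.25     0.60]
Compute the cofactors C_ij = (−1)^(i+j)·(3×3 minor ij) of I−A; the adjugate is their transpose:
adj(I−A) = Cᵀ =
  [ 0.284250   0.013500   0.022125   0.005625]
  [ 0.302125   0.561000   0.313625   0.233750]
  [ 0.232875   0.270000   0.442500   0.112500]
  [ 0.196250   0.253875   0.264625   0.560125]
det(I−A) = Σ_j (I−A)_1j·C_1j = (1.00)(0.284250) + (0.00)(0.302125) + (-0.05)(0.232875) + (0.00)(0.196250) = 0.27260625
(I − A)⁻¹ = adj(I−A) / det(I−A) ≈
  [   1.0427     0.0495     0.0812     0.0206]
  [   1.1083     2.0579     1.1505     0.8575]
  [   0.8543     0.9904     1.6232     0.4127]
  [   0.7199     0.9313     0.9707     2.0547]
x = (I − A)⁻¹ d = adj(I−A)·d / det(I−A), with det(I−A) = 0.27260625:
  x_1 = (0.284250·275 + 0.013500·350 + 0.022125·400 + 0.005625·550) / 0.27260625 = 94.8375 / 0.27260625 ≈ 347.89
  x_2 = (0.302125·275 + 0.561000·350 + 0.313625·400 + 0.233750·550) / 0.27260625 = 533.446875 / 0.27260625 ≈ 1956.84
  x_3 = (0.232875·275 + 0.270000·350 + 0.442500·400 + 0.112500·550) / 0.27260625 = 397.415625 / 0.27260625 ≈ 1457.84
  x_4 = (0.196250·275 + 0.253875·350 + 0.264625·400 + 0.560125·550) / 0.27260625 = 556.74375 / 0.27260625 ≈ 2042.30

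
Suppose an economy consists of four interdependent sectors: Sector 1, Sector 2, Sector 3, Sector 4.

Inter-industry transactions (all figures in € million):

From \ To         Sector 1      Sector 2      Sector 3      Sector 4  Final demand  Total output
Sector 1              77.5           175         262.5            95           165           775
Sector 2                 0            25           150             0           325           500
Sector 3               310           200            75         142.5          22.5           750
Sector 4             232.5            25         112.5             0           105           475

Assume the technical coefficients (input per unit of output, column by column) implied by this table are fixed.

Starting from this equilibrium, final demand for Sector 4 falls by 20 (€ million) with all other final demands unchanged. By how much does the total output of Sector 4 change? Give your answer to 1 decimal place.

Δx_4 = -26.8

Technical coefficients a_ij = z_ij / X_j:
  a_11 = 77.5/775 = 0.10, a_21 = 0/775 = 0.00, a_31 = 310/775 = 0.40, a_41 = 232.5/775 = 0.30
  a_12 = 175/500 = 0.35, a_22 = 25/500 = 0.05, a_32 = 200/500 = 0.40, a_42 = 25/500 = 0.05
  a_13 = 262.5/750 = 0.35, a_23 = 150/750 = 0.20, a_33 = 75/750 = 0.10, a_43 = 112.5/750 = 0.15
  a_14 = 95/475 = 0.20, a_24 = 0/475 = 0.00, a_34 = 142.5/475 = 0.30, a_44 = 0/475 = 0.00
I − A =
  [   0.90    -0.35    -0.35    -0.20]
  [   0.00     0.95    -0.20     0.00]
  [  -0.40    -0.40     0.90    -0.30]
  [  -0.30    -0.05    -0.15     1.00]
Compute the cofactors C_ij = (−1)^(i+j)·(3×3 minor ij) of I−A; the adjugate is their transpose:
adj(I−A) = Cᵀ =
  [ 0.72925   0.46550   0.43300   0.27575]
  [ 0.09800   0.53200   0.16800   0.07000]
  [ 0.46550   0.52500   0.79800   0.33250]
  [ 0.29350   0.24500   0.25800   0.53650]
det(I−A) = Σ_j (I−A)_1j·C_1j = (0.90)(0.72925) + (-0.35)(0.09800) + (-0.35)(0.46550) + (-0.20)(0.29350) = 0.4004
(I − A)⁻¹ = adj(I−A) / det(I−A) ≈
  [   1.8213     1.1626     1.0814     0.6887]
  [   0.2448     1.3287     0.4196     0.1748]
  [   1.1626     1.3112     1.9930     0.8304]
  [   0.7330     0.6119     0.6444     1.3399]
Δx = (I − A)⁻¹ Δd with Δd having -20 in the Sector 4 component and 0 elsewhere.
So Δx_4 = L_44 · (-20), where L_44 = adj(I−A)_44 / det(I−A) = 0.53650 / 0.4004.
Δx_4 = 0.53650 × (-20) / 0.4004 = -10.73 / 0.4004 ≈ -26.8.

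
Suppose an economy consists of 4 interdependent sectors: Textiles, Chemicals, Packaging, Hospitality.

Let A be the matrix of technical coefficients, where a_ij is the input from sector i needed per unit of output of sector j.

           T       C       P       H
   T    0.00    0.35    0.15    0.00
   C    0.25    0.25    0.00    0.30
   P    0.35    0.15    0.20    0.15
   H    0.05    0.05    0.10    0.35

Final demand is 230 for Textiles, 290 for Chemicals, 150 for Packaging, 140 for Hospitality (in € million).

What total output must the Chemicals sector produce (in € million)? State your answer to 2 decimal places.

I − A =
  [   1.00    -0.35    -0.15     0.00]
  [  -0.25     0.75     0.00    -0.30]
  [  -0.35    -0.15     0.80    -0.15]
  [  -0.05    -0.05    -0.10     0.65]
Compute the cofactors C_ij = (−1)^(i+j)·(3×3 minor ij) of I−A; the adjugate is their transpose:
adj(I−A) = Cᵀ =
  [ 0.362250   0.192500   0.081375   0.107625]
  [ 0.148750   0.469750   0.056625   0.229875]
  [ 0.199500   0.187250   0.410375   0.181125]
  [ 0.070000   0.079750   0.073750   0.485000]
det(I−A) = Σ_j (I−A)_1j·C_1j = (1.00)(0.362250) + (-0.35)(0.148750) + (-0.15)(0.199500) + (0.00)(0.070000) = 0.2802625
(I − A)⁻¹ = adj(I−A) / det(I−A) ≈
  [   1.2925     0.6869     0.2904     0.3840]
  [   0.5308     1.6761     0.2020     0.8202]
  [   0.7118     0.6681     1.4643     0.6463]
  [   0.2498     0.2846     0.2631     1.7305]
x = (I − A)⁻¹ d = adj(I−A)·d / det(I−A), with det(I−A) = 0.2802625:
  x_T = (0.362250·230 + 0.192500·290 + 0.081375·150 + 0.107625·140) / 0.2802625 = 166.41625 / 0.2802625 ≈ 593.79
  x_C = (0.148750·230 + 0.469750·290 + 0.056625·150 + 0.229875·140) / 0.2802625 = 211.11625 / 0.2802625 ≈ 753.28
  x_P = (0.199500·230 + 0.187250·290 + 0.410375·150 + 0.181125·140) / 0.2802625 = 187.10125 / 0.2802625 ≈ 667.59
  x_H = (0.070000·230 + 0.079750·290 + 0.073750·150 + 0.485000·140) / 0.2802625 = 118.19 / 0.2802625 ≈ 421.71

x_C = 753.28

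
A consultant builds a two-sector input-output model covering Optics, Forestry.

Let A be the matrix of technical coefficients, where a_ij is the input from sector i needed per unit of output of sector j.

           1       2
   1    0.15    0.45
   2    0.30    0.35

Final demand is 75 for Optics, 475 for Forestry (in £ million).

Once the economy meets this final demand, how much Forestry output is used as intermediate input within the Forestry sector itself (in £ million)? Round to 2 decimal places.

I − A =
  [   0.85    -0.45]
  [  -0.30     0.65]
det(I−A) = (0.85)(0.65) − (-0.45)(-0.30) = 0.4175
adj(I−A) = [[0.65, 0.45], [0.30, 0.85]]
(I − A)⁻¹ = adj(I−A) / det(I−A) ≈
  [   1.5569     1.0778]
  [   0.7186     2.0359]
First solve x = (I − A)⁻¹ d = adj(I−A)·d / det(I−A); in particular x_2 = (0.30·75 + 0.85·475) / 0.4175 = 426.25 / 0.4175 ≈ 1020.9581.
Intermediate flow from 2 to 2: z_22 = a_22 · x_2 = 0.35 × 426.25 / 0.4175 = 149.1875 / 0.4175 ≈ 357.34.

z_22 = 357.34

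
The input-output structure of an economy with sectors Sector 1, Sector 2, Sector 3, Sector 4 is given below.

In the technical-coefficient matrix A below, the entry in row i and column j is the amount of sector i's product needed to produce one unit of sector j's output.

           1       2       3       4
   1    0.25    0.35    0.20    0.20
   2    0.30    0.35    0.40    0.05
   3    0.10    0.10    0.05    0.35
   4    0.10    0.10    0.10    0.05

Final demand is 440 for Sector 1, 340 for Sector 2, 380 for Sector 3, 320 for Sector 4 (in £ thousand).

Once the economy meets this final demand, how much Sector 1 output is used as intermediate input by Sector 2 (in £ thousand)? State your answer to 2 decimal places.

z_12 = 855.72

I − A =
  [   0.75    -0.35    -0.20    -0.20]
  [  -0.30     0.65    -0.40    -0.05]
  [  -0.10    -0.10     0.95    -0.35]
  [  -0.10    -0.10    -0.10     0.95]
Compute the cofactors C_ij = (−1)^(i+j)·(3×3 minor ij) of I−A; the adjugate is their transpose:
adj(I−A) = Cᵀ =
  [ 0.506625   0.350625   0.278250   0.227625]
  [ 0.317500   0.603625   0.344750   0.225625]
  [ 0.123500   0.143000   0.338875   0.158375]
  [ 0.099750   0.115500   0.101250   0.300375]
det(I−A) = Σ_j (I−A)_1j·C_1j = (0.75)(0.506625) + (-0.35)(0.317500) + (-0.20)(0.123500) + (-0.20)(0.099750) = 0.22419375
(I − A)⁻¹ = adj(I−A) / det(I−A) ≈
  [   2.2598     1.5639     1.2411     1.0153]
  [   1.4162     2.6924     1.5377     1.0064]
  [   0.5509     0.6378     1.5115     0.7064]
  [   0.4449     0.5152     0.4516     1.3398]
First solve x = (I − A)⁻¹ d = adj(I−A)·d / det(I−A); in particular x_2 = (0.317500·440 + 0.603625·340 + 0.344750·380 + 0.225625·320) / 0.22419375 = 548.1375 / 0.22419375 ≈ 2444.9277.
Intermediate flow from 1 to 2: z_12 = a_12 · x_2 = 0.35 × 548.1375 / 0.22419375 = 191.848125 / 0.22419375 ≈ 855.72.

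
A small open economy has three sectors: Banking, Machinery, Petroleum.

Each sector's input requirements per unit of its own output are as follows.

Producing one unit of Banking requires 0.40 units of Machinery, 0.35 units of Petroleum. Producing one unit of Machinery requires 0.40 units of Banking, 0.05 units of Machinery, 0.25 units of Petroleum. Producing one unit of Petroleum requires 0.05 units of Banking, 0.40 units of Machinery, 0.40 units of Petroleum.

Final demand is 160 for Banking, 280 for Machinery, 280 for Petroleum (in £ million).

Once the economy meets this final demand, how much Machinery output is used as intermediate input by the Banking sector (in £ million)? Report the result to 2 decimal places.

I − A =
  [   1.00    -0.40    -0.05]
  [  -0.40     0.95    -0.40]
  [  -0.35    -0.25     0.60]
Cofactors of I−A, C_ij = (−1)^(i+j)·(minor ij) (rows/columns in the sector order above):
  C_11 = (0.95)(0.60) − (-0.40)(-0.25) = 0.4700
  C_12 = −[(-0.40)(0.60) − (-0.40)(-0.35)] = 0.3800
  C_13 = (-0.40)(-0.25) − (0.95)(-0.35) = 0.4325
  C_21 = −[(-0.40)(0.60) − (-0.05)(-0.25)] = 0.2525
  C_22 = (1.00)(0.60) − (-0.05)(-0.35) = 0.5825
  C_23 = −[(1.00)(-0.25) − (-0.40)(-0.35)] = 0.3900
  C_31 = (-0.40)(-0.40) − (-0.05)(0.95) = 0.2075
  C_32 = −[(1.00)(-0.40) − (-0.05)(-0.40)] = 0.4200
  C_33 = (1.00)(0.95) − (-0.40)(-0.40) = 0.7900
det(I−A) = Σ_j (I−A)_1j·C_1j = (1.00)(0.4700) + (-0.40)(0.3800) + (-0.05)(0.4325) = 0.296375
adj(I−A) = Cᵀ =
  [ 0.4700   0.2525   0.2075]
  [ 0.3800   0.5825   0.4200]
  [ 0.4325   0.3900   0.7900]
(I − A)⁻¹ = adj(I−A) / det(I−A) ≈
  [   1.5858     0.8520     0.7001]
  [   1.2822     1.9654     1.4171]
  [   1.4593     1.3159     2.6655]
First solve x = (I − A)⁻¹ d = adj(I−A)·d / det(I−A); in particular x_B = (0.4700·160 + 0.2525·280 + 0.2075·280) / 0.296375 = 204.00 / 0.296375 ≈ 688.3172.
Intermediate flow from M to B: z_MB = a_MB · x_B = 0.40 × 204.00 / 0.296375 = 81.60 / 0.296375 ≈ 275.33.

z_MB = 275.33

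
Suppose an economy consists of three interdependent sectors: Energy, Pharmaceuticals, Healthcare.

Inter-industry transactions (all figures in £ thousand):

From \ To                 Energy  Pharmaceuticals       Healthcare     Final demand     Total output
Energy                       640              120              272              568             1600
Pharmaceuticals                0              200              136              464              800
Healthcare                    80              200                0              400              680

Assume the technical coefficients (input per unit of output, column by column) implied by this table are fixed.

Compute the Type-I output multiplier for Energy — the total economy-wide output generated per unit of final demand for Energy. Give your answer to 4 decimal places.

m_1 = 1.8525

Technical coefficients a_ij = z_ij / X_j:
  a_11 = 640/1600 = 0.40, a_21 = 0/1600 = 0.00, a_31 = 80/1600 = 0.05
  a_12 = 120/800 = 0.15, a_22 = 200/800 = 0.25, a_32 = 200/800 = 0.25
  a_13 = 272/680 = 0.40, a_23 = 136/680 = 0.20, a_33 = 0/680 = 0.00
I − A =
  [   0.60    -0.15    -0.40]
  [   0.00     0.75    -0.20]
  [  -0.05    -0.25     1.00]
Cofactors of I−A, C_ij = (−1)^(i+j)·(minor ij) (rows/columns in the sector order above):
  C_11 = (0.75)(1.00) − (-0.20)(-0.25) = 0.7000
  C_12 = −[(0.00)(1.00) − (-0.20)(-0.05)] = 0.0100
  C_13 = (0.00)(-0.25) − (0.75)(-0.05) = 0.0375
  C_21 = −[(-0.15)(1.00) − (-0.40)(-0.25)] = 0.2500
  C_22 = (0.60)(1.00) − (-0.40)(-0.05) = 0.5800
  C_23 = −[(0.60)(-0.25) − (-0.15)(-0.05)] = 0.1575
  C_31 = (-0.15)(-0.20) − (-0.40)(0.75) = 0.3300
  C_32 = −[(0.60)(-0.20) − (-0.40)(0.00)] = 0.1200
  C_33 = (0.60)(0.75) − (-0.15)(0.00) = 0.4500
det(I−A) = Σ_j (I−A)_1j·C_1j = (0.60)(0.7000) + (-0.15)(0.0100) + (-0.40)(0.0375) = 0.4035
adj(I−A) = Cᵀ =
  [ 0.7000   0.2500   0.3300]
  [ 0.0100   0.5800   0.1200]
  [ 0.0375   0.1575   0.4500]
(I − A)⁻¹ = adj(I−A) / det(I−A) ≈
  [   1.73482     0.61958     0.81784]
  [   0.02478     1.43742     0.29740]
  [   0.09294     0.39033     1.11524]
The output multiplier for sector j is the column-j sum of the Leontief inverse (I − A)⁻¹ = adj(I−A) / det(I−A).
Column 1 of adj(I−A): (0.7000, 0.0100, 0.0375); det(I−A) = 0.4035.
m_1 = (0.7000 + 0.0100 + 0.0375) / 0.4035 = 0.7475 / 0.4035 ≈ 1.8525.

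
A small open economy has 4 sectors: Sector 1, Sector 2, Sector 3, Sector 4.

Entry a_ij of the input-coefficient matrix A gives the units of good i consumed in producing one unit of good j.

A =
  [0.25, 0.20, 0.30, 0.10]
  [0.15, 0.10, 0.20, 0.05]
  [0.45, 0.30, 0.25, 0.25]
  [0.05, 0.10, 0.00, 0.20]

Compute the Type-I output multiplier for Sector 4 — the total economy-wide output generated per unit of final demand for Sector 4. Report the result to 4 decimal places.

I − A =
  [   0.75    -0.20    -0.30    -0.10]
  [  -0.15     0.90    -0.20    -0.05]
  [  -0.45    -0.30     0.75    -0.25]
  [  -0.05    -0.10     0.00     0.80]
Compute the cofactors C_ij = (−1)^(i+j)·(3×3 minor ij) of I−A; the adjugate is their transpose:
adj(I−A) = Cᵀ =
  [ 0.483250   0.207000   0.248500   0.151000]
  [ 0.166375   0.334500   0.155750   0.090375]
  [ 0.373500   0.276250   0.505750   0.222000]
  [ 0.051000   0.054750   0.035000   0.285750]
det(I−A) = Σ_j (I−A)_1j·C_1j = (0.75)(0.483250) + (-0.20)(0.166375) + (-0.30)(0.373500) + (-0.10)(0.051000) = 0.2120125
(I − A)⁻¹ = adj(I−A) / det(I−A) ≈
  [   2.27935     0.97636     1.17210     0.71222]
  [   0.78474     1.57774     0.73463     0.42627]
  [   1.76169     1.30299     2.38547     1.04711]
  [   0.24055     0.25824     0.16508     1.34780]
The output multiplier for sector j is the column-j sum of the Leontief inverse (I − A)⁻¹ = adj(I−A) / det(I−A).
Column 4 of adj(I−A): (0.151000, 0.090375, 0.222000, 0.285750); det(I−A) = 0.2120125.
m_4 = (0.151000 + 0.090375 + 0.222000 + 0.285750) / 0.2120125 = 0.749125 / 0.2120125 ≈ 3.5334.

m_4 = 3.5334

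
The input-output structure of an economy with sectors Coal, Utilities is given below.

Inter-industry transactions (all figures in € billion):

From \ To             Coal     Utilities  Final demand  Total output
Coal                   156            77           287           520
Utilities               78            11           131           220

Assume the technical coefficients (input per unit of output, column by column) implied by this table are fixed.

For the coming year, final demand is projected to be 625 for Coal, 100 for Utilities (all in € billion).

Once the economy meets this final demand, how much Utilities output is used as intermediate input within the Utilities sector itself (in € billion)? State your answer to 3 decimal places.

z_UU = 13.367

Technical coefficients a_ij = z_ij / X_j:
  a_CC = 156/520 = 0.30, a_UC = 78/520 = 0.15
  a_CU = 77/220 = 0.35, a_UU = 11/220 = 0.05
I − A =
  [   0.70    -0.35]
  [  -0.15     0.95]
det(I−A) = (0.70)(0.95) − (-0.35)(-0.15) = 0.6125
adj(I−A) = [[0.95, 0.35], [0.15, 0.70]]
(I − A)⁻¹ = adj(I−A) / det(I−A) ≈
  [   1.5510     0.5714]
  [   0.2449     1.1429]
First solve x = (I − A)⁻¹ d = adj(I−A)·d / det(I−A); in particular x_U = (0.15·625 + 0.70·100) / 0.6125 = 163.75 / 0.6125 ≈ 267.34694.
Intermediate flow from U to U: z_UU = a_UU · x_U = 0.05 × 163.75 / 0.6125 = 8.1875 / 0.6125 ≈ 13.367.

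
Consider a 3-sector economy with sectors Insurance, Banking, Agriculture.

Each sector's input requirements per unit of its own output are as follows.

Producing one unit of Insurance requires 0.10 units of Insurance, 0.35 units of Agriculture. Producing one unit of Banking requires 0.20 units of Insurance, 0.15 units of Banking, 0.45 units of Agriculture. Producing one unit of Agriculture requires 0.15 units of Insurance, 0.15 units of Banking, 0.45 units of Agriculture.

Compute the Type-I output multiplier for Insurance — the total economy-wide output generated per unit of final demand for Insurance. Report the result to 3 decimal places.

m_I = 2.460

I − A =
  [   0.90    -0.20    -0.15]
  [   0.00     0.85    -0.15]
  [  -0.35    -0.45     0.55]
Cofactors of I−A, C_ij = (−1)^(i+j)·(minor ij) (rows/columns in the sector order above):
  C_11 = (0.85)(0.55) − (-0.15)(-0.45) = 0.4000
  C_12 = −[(0.00)(0.55) − (-0.15)(-0.35)] = 0.0525
  C_13 = (0.00)(-0.45) − (0.85)(-0.35) = 0.2975
  C_21 = −[(-0.20)(0.55) − (-0.15)(-0.45)] = 0.1775
  C_22 = (0.90)(0.55) − (-0.15)(-0.35) = 0.4425
  C_23 = −[(0.90)(-0.45) − (-0.20)(-0.35)] = 0.4750
  C_31 = (-0.20)(-0.15) − (-0.15)(0.85) = 0.1575
  C_32 = −[(0.90)(-0.15) − (-0.15)(0.00)] = 0.1350
  C_33 = (0.90)(0.85) − (-0.20)(0.00) = 0.7650
det(I−A) = Σ_j (I−A)_1j·C_1j = (0.90)(0.4000) + (-0.20)(0.0525) + (-0.15)(0.2975) = 0.304875
adj(I−A) = Cᵀ =
  [ 0.4000   0.1775   0.1575]
  [ 0.0525   0.4425   0.1350]
  [ 0.2975   0.4750   0.7650]
(I − A)⁻¹ = adj(I−A) / det(I−A) ≈
  [   1.3120     0.5822     0.5166]
  [   0.1722     1.4514     0.4428]
  [   0.9758     1.5580     2.5092]
The output multiplier for sector j is the column-j sum of the Leontief inverse (I − A)⁻¹ = adj(I−A) / det(I−A).
Column I of adj(I−A): (0.4000, 0.0525, 0.2975); det(I−A) = 0.304875.
m_I = (0.4000 + 0.0525 + 0.2975) / 0.304875 = 0.75 / 0.304875 ≈ 2.460.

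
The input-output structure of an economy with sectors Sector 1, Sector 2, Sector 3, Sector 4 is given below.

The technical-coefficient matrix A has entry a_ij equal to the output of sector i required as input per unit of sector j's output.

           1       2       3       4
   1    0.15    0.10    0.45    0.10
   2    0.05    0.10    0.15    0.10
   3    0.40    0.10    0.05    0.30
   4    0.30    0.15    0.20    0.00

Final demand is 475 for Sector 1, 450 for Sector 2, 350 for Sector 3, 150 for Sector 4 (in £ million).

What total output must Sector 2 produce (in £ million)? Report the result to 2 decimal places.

x_2 = 947.98

I − A =
  [   0.85    -0.10    -0.45    -0.10]
  [  -0.05     0.90    -0.15    -0.10]
  [  -0.40    -0.10     0.95    -0.30]
  [  -0.30    -0.15    -0.20     1.00]
Compute the cofactors C_ij = (−1)^(i+j)·(3×3 minor ij) of I−A; the adjugate is their transpose:
adj(I−A) = Cᵀ =
  [ 0.763000   0.170500   0.435500   0.224000]
  [ 0.154500   0.499500   0.177000   0.118500]
  [ 0.445250   0.175250   0.716500   0.277000]
  [ 0.341125   0.161125   0.300500   0.539000]
det(I−A) = Σ_j (I−A)_1j·C_1j = (0.85)(0.763000) + (-0.10)(0.154500) + (-0.45)(0.445250) + (-0.10)(0.341125) = 0.398625
(I − A)⁻¹ = adj(I−A) / det(I−A) ≈
  [   1.9141     0.4277     1.0925     0.5619]
  [   0.3876     1.2531     0.4440     0.2973]
  [   1.1170     0.4396     1.7974     0.6949]
  [   0.8558     0.4042     0.7538     1.3521]
x = (I − A)⁻¹ d = adj(I−A)·d / det(I−A), with det(I−A) = 0.398625:
  x_1 = (0.763000·475 + 0.170500·450 + 0.435500·350 + 0.224000·150) / 0.398625 = 625.175 / 0.398625 ≈ 1568.33
  x_2 = (0.154500·475 + 0.499500·450 + 0.177000·350 + 0.118500·150) / 0.398625 = 377.8875 / 0.398625 ≈ 947.98
  x_3 = (0.445250·475 + 0.175250·450 + 0.716500·350 + 0.277000·150) / 0.398625 = 582.68125 / 0.398625 ≈ 1461.73
  x_4 = (0.341125·475 + 0.161125·450 + 0.300500·350 + 0.539000·150) / 0.398625 = 420.565625 / 0.398625 ≈ 1055.04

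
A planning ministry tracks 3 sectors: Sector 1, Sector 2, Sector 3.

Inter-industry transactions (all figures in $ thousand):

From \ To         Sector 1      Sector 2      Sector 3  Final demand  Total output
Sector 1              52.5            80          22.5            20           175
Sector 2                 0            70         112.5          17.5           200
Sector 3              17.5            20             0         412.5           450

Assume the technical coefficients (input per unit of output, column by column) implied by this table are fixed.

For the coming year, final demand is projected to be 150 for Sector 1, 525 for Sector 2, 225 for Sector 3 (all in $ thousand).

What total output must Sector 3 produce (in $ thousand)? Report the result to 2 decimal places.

Technical coefficients a_ij = z_ij / X_j:
  a_11 = 52.5/175 = 0.30, a_21 = 0/175 = 0.00, a_31 = 17.5/175 = 0.10
  a_12 = 80/200 = 0.40, a_22 = 70/200 = 0.35, a_32 = 20/200 = 0.10
  a_13 = 22.5/450 = 0.05, a_23 = 112.5/450 = 0.25, a_33 = 0/450 = 0.00
I − A =
  [   0.70    -0.40    -0.05]
  [   0.00     0.65    -0.25]
  [  -0.10    -0.10     1.00]
Cofactors of I−A, C_ij = (−1)^(i+j)·(minor ij) (rows/columns in the sector order above):
  C_11 = (0.65)(1.00) − (-0.25)(-0.10) = 0.6250
  C_12 = −[(0.00)(1.00) − (-0.25)(-0.10)] = 0.0250
  C_13 = (0.00)(-0.10) − (0.65)(-0.10) = 0.0650
  C_21 = −[(-0.40)(1.00) − (-0.05)(-0.10)] = 0.4050
  C_22 = (0.70)(1.00) − (-0.05)(-0.10) = 0.6950
  C_23 = −[(0.70)(-0.10) − (-0.40)(-0.10)] = 0.1100
  C_31 = (-0.40)(-0.25) − (-0.05)(0.65) = 0.1325
  C_32 = −[(0.70)(-0.25) − (-0.05)(0.00)] = 0.1750
  C_33 = (0.70)(0.65) − (-0.40)(0.00) = 0.4550
det(I−A) = Σ_j (I−A)_1j·C_1j = (0.70)(0.6250) + (-0.40)(0.0250) + (-0.05)(0.0650) = 0.42425
adj(I−A) = Cᵀ =
  [ 0.6250   0.4050   0.1325]
  [ 0.0250   0.6950   0.1750]
  [ 0.0650   0.1100   0.4550]
(I − A)⁻¹ = adj(I−A) / det(I−A) ≈
  [   1.4732     0.9546     0.3123]
  [   0.0589     1.6382     0.4125]
  [   0.1532     0.2593     1.0725]
x = (I − A)⁻¹ d = adj(I−A)·d / det(I−A), with det(I−A) = 0.42425:
  x_1 = (0.6250·150 + 0.4050·525 + 0.1325·225) / 0.42425 = 336.1875 / 0.42425 ≈ 792.43
  x_2 = (0.0250·150 + 0.6950·525 + 0.1750·225) / 0.42425 = 408.00 / 0.42425 ≈ 961.70
  x_3 = (0.0650·150 + 0.1100·525 + 0.4550·225) / 0.42425 = 169.875 / 0.42425 ≈ 400.41

x_3 = 400.41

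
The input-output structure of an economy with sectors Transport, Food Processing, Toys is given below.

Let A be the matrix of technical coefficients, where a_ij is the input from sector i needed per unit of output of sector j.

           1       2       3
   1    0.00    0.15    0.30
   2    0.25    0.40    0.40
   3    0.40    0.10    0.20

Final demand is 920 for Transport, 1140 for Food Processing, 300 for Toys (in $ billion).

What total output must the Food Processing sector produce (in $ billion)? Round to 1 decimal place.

x_2 = 4074.7

I − A =
  [   1.00    -0.15    -0.30]
  [  -0.25     0.60    -0.40]
  [  -0.40    -0.10     0.80]
Cofactors of I−A, C_ij = (−1)^(i+j)·(minor ij) (rows/columns in the sector order above):
  C_11 = (0.60)(0.80) − (-0.40)(-0.10) = 0.4400
  C_12 = −[(-0.25)(0.80) − (-0.40)(-0.40)] = 0.3600
  C_13 = (-0.25)(-0.10) − (0.60)(-0.40) = 0.2650
  C_21 = −[(-0.15)(0.80) − (-0.30)(-0.10)] = 0.1500
  C_22 = (1.00)(0.80) − (-0.30)(-0.40) = 0.6800
  C_23 = −[(1.00)(-0.10) − (-0.15)(-0.40)] = 0.1600
  C_31 = (-0.15)(-0.40) − (-0.30)(0.60) = 0.2400
  C_32 = −[(1.00)(-0.40) − (-0.30)(-0.25)] = 0.4750
  C_33 = (1.00)(0.60) − (-0.15)(-0.25) = 0.5625
det(I−A) = Σ_j (I−A)_1j·C_1j = (1.00)(0.4400) + (-0.15)(0.3600) + (-0.30)(0.2650) = 0.3065
adj(I−A) = Cᵀ =
  [ 0.4400   0.1500   0.2400]
  [ 0.3600   0.6800   0.4750]
  [ 0.2650   0.1600   0.5625]
(I − A)⁻¹ = adj(I−A) / det(I−A) ≈
  [   1.4356     0.4894     0.7830]
  [   1.1746     2.2186     1.5498]
  [   0.8646     0.5220     1.8352]
x = (I − A)⁻¹ d = adj(I−A)·d / det(I−A), with det(I−A) = 0.3065:
  x_1 = (0.4400·920 + 0.1500·1140 + 0.2400·300) / 0.3065 = 647.80 / 0.3065 ≈ 2113.5
  x_2 = (0.3600·920 + 0.6800·1140 + 0.4750·300) / 0.3065 = 1248.90 / 0.3065 ≈ 4074.7
  x_3 = (0.2650·920 + 0.1600·1140 + 0.5625·300) / 0.3065 = 594.95 / 0.3065 ≈ 1941.1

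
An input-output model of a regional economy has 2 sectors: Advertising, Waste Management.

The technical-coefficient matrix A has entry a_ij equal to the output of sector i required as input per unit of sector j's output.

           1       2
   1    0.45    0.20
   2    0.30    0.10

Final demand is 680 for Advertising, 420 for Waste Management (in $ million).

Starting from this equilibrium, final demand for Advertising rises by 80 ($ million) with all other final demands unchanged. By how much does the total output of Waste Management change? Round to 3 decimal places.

Δx_2 = 55.172

I − A =
  [   0.55    -0.20]
  [  -0.30     0.90]
det(I−A) = (0.55)(0.90) − (-0.20)(-0.30) = 0.4350
adj(I−A) = [[0.90, 0.20], [0.30, 0.55]]
(I − A)⁻¹ = adj(I−A) / det(I−A) ≈
  [   2.0690     0.4598]
  [   0.6897     1.2644]
Δx = (I − A)⁻¹ Δd with Δd having +80 in the Advertising component and 0 elsewhere.
So Δx_2 = L_21 · (+80), where L_21 = adj(I−A)_21 / det(I−A) = 0.30 / 0.4350.
Δx_2 = 0.30 × (+80) / 0.4350 = 24.00 / 0.4350 ≈ 55.172.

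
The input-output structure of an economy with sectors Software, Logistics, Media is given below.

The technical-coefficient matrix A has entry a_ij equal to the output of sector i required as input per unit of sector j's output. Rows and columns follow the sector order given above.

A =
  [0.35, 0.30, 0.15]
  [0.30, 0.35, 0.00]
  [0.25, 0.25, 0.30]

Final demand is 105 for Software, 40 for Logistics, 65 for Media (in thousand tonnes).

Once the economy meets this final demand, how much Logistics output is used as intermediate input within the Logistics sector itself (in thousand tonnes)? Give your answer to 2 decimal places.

I − A =
  [   0.65    -0.30    -0.15]
  [  -0.30     0.65     0.00]
  [  -0.25    -0.25     0.70]
Cofactors of I−A, C_ij = (−1)^(i+j)·(minor ij) (rows/columns in the sector order above):
  C_11 = (0.65)(0.70) − (0.00)(-0.25) = 0.4550
  C_12 = −[(-0.30)(0.70) − (0.00)(-0.25)] = 0.2100
  C_13 = (-0.30)(-0.25) − (0.65)(-0.25) = 0.2375
  C_21 = −[(-0.30)(0.70) − (-0.15)(-0.25)] = 0.2475
  C_22 = (0.65)(0.70) − (-0.15)(-0.25) = 0.4175
  C_23 = −[(0.65)(-0.25) − (-0.30)(-0.25)] = 0.2375
  C_31 = (-0.30)(0.00) − (-0.15)(0.65) = 0.0975
  C_32 = −[(0.65)(0.00) − (-0.15)(-0.30)] = 0.0450
  C_33 = (0.65)(0.65) − (-0.30)(-0.30) = 0.3325
det(I−A) = Σ_j (I−A)_1j·C_1j = (0.65)(0.4550) + (-0.30)(0.2100) + (-0.15)(0.2375) = 0.197125
adj(I−A) = Cᵀ =
  [ 0.4550   0.2475   0.0975]
  [ 0.2100   0.4175   0.0450]
  [ 0.2375   0.2375   0.3325]
(I − A)⁻¹ = adj(I−A) / det(I−A) ≈
  [   2.3082     1.2555     0.4946]
  [   1.0653     2.1179     0.2283]
  [   1.2048     1.2048     1.6867]
First solve x = (I − A)⁻¹ d = adj(I−A)·d / det(I−A); in particular x_L = (0.2100·105 + 0.4175·40 + 0.0450·65) / 0.197125 = 41.675 / 0.197125 ≈ 211.4141.
Intermediate flow from L to L: z_LL = a_LL · x_L = 0.35 × 41.675 / 0.197125 = 14.58625 / 0.197125 ≈ 73.99.

z_LL = 73.99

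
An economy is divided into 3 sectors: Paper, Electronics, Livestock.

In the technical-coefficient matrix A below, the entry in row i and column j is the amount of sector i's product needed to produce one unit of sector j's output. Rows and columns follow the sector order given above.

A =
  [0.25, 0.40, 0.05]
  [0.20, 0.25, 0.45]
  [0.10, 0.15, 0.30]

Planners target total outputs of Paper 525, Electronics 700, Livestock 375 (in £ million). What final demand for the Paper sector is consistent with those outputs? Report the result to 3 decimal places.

d_1 = 95.000

I − A =
  [   0.75    -0.40    -0.05]
  [  -0.20     0.75    -0.45]
  [  -0.10    -0.15     0.70]
d = (I − A) x:
  d_1 = (+0.75)·525 + (-0.40)·700 + (-0.05)·375 = 95.000
  d_2 = (-0.20)·525 + (+0.75)·700 + (-0.45)·375 = 251.250
  d_3 = (-0.10)·525 + (-0.15)·700 + (+0.70)·375 = 105.000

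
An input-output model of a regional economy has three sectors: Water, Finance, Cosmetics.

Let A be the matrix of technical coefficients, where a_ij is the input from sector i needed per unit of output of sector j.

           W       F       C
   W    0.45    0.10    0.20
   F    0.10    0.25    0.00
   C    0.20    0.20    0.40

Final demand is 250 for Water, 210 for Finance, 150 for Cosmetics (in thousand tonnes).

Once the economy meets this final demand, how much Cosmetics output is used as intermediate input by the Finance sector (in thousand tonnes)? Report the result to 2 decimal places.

z_CF = 76.05

I − A =
  [   0.55    -0.10    -0.20]
  [  -0.10     0.75     0.00]
  [  -0.20    -0.20     0.60]
Cofactors of I−A, C_ij = (−1)^(i+j)·(minor ij) (rows/columns in the sector order above):
  C_11 = (0.75)(0.60) − (0.00)(-0.20) = 0.4500
  C_12 = −[(-0.10)(0.60) − (0.00)(-0.20)] = 0.0600
  C_13 = (-0.10)(-0.20) − (0.75)(-0.20) = 0.1700
  C_21 = −[(-0.10)(0.60) − (-0.20)(-0.20)] = 0.1000
  C_22 = (0.55)(0.60) − (-0.20)(-0.20) = 0.2900
  C_23 = −[(0.55)(-0.20) − (-0.10)(-0.20)] = 0.1300
  C_31 = (-0.10)(0.00) − (-0.20)(0.75) = 0.1500
  C_32 = −[(0.55)(0.00) − (-0.20)(-0.10)] = 0.0200
  C_33 = (0.55)(0.75) − (-0.10)(-0.10) = 0.4025
det(I−A) = Σ_j (I−A)_1j·C_1j = (0.55)(0.4500) + (-0.10)(0.0600) + (-0.20)(0.1700) = 0.2075
adj(I−A) = Cᵀ =
  [ 0.4500   0.1000   0.1500]
  [ 0.0600   0.2900   0.0200]
  [ 0.1700   0.1300   0.4025]
(I − A)⁻¹ = adj(I−A) / det(I−A) ≈
  [   2.1687     0.4819     0.7229]
  [   0.2892     1.3976     0.0964]
  [   0.8193     0.6265     1.9398]
First solve x = (I − A)⁻¹ d = adj(I−A)·d / det(I−A); in particular x_F = (0.0600·250 + 0.2900·210 + 0.0200·150) / 0.2075 = 78.90 / 0.2075 ≈ 380.2410.
Intermediate flow from C to F: z_CF = a_CF · x_F = 0.20 × 78.90 / 0.2075 = 15.78 / 0.2075 ≈ 76.05.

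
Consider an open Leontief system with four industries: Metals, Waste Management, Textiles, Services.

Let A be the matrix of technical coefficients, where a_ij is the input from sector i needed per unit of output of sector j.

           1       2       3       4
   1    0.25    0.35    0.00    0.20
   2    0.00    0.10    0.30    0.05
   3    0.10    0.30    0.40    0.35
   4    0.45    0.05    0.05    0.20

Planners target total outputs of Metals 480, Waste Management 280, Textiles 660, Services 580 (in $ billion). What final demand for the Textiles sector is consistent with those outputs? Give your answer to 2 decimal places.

d_3 = 61.00

I − A =
  [   0.75    -0.35     0.00    -0.20]
  [   0.00     0.90    -0.30    -0.05]
  [  -0.10    -0.30     0.60    -0.35]
  [  -0.45    -0.05    -0.05     0.80]
d = (I − A) x:
  d_1 = (+0.75)·480 + (-0.35)·280 + (+0.00)·660 + (-0.20)·580 = 146.00
  d_2 = (+0.00)·480 + (+0.90)·280 + (-0.30)·660 + (-0.05)·580 = 25.00
  d_3 = (-0.10)·480 + (-0.30)·280 + (+0.60)·660 + (-0.35)·580 = 61.00
  d_4 = (-0.45)·480 + (-0.05)·280 + (-0.05)·660 + (+0.80)·580 = 201.00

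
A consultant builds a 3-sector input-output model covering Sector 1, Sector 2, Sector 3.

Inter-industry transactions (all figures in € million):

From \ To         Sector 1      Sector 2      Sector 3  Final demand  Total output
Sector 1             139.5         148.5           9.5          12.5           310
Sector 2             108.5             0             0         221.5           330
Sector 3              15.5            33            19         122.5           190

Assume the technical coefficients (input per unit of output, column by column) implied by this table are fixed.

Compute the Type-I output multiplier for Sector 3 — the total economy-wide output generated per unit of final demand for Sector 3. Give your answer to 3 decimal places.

Technical coefficients a_ij = z_ij / X_j:
  a_11 = 139.5/310 = 0.45, a_21 = 108.5/310 = 0.35, a_31 = 15.5/310 = 0.05
  a_12 = 148.5/330 = 0.45, a_22 = 0/330 = 0.00, a_32 = 33/330 = 0.10
  a_13 = 9.5/190 = 0.05, a_23 = 0/190 = 0.00, a_33 = 19/190 = 0.10
I − A =
  [   0.55    -0.45    -0.05]
  [  -0.35     1.00     0.00]
  [  -0.05    -0.10     0.90]
Cofactors of I−A, C_ij = (−1)^(i+j)·(minor ij) (rows/columns in the sector order above):
  C_11 = (1.00)(0.90) − (0.00)(-0.10) = 0.9000
  C_12 = −[(-0.35)(0.90) − (0.00)(-0.05)] = 0.3150
  C_13 = (-0.35)(-0.10) − (1.00)(-0.05) = 0.0850
  C_21 = −[(-0.45)(0.90) − (-0.05)(-0.10)] = 0.4100
  C_22 = (0.55)(0.90) − (-0.05)(-0.05) = 0.4925
  C_23 = −[(0.55)(-0.10) − (-0.45)(-0.05)] = 0.0775
  C_31 = (-0.45)(0.00) − (-0.05)(1.00) = 0.0500
  C_32 = −[(0.55)(0.00) − (-0.05)(-0.35)] = 0.0175
  C_33 = (0.55)(1.00) − (-0.45)(-0.35) = 0.3925
det(I−A) = Σ_j (I−A)_1j·C_1j = (0.55)(0.9000) + (-0.45)(0.3150) + (-0.05)(0.0850) = 0.3490
adj(I−A) = Cᵀ =
  [ 0.9000   0.4100   0.0500]
  [ 0.3150   0.4925   0.0175]
  [ 0.0850   0.0775   0.3925]
(I − A)⁻¹ = adj(I−A) / det(I−A) ≈
  [   2.5788     1.1748     0.1433]
  [   0.9026     1.4112     0.0501]
  [   0.2436     0.2221     1.1246]
The output multiplier for sector j is the column-j sum of the Leontief inverse (I − A)⁻¹ = adj(I−A) / det(I−A).
Column 3 of adj(I−A): (0.0500, 0.0175, 0.3925); det(I−A) = 0.3490.
m_3 = (0.0500 + 0.0175 + 0.3925) / 0.3490 = 0.46 / 0.3490 ≈ 1.318.

m_3 = 1.318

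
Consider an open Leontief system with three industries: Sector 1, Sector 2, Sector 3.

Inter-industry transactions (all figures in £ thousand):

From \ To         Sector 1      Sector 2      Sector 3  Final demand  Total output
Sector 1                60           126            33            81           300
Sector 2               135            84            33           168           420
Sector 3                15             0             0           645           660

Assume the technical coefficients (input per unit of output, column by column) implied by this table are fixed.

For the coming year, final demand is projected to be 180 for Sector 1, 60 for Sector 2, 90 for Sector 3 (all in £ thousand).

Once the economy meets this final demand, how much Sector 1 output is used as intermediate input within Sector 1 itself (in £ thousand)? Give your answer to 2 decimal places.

Technical coefficients a_ij = z_ij / X_j:
  a_11 = 60/300 = 0.20, a_21 = 135/300 = 0.45, a_31 = 15/300 = 0.05
  a_12 = 126/420 = 0.30, a_22 = 84/420 = 0.20, a_32 = 0/420 = 0.00
  a_13 = 33/660 = 0.05, a_23 = 33/660 = 0.05, a_33 = 0/660 = 0.00
I − A =
  [   0.80    -0.30    -0.05]
  [  -0.45     0.80    -0.05]
  [  -0.05     0.00     1.00]
Cofactors of I−A, C_ij = (−1)^(i+j)·(minor ij) (rows/columns in the sector order above):
  C_11 = (0.80)(1.00) − (-0.05)(0.00) = 0.8000
  C_12 = −[(-0.45)(1.00) − (-0.05)(-0.05)] = 0.4525
  C_13 = (-0.45)(0.00) − (0.80)(-0.05) = 0.0400
  C_21 = −[(-0.30)(1.00) − (-0.05)(0.00)] = 0.3000
  C_22 = (0.80)(1.00) − (-0.05)(-0.05) = 0.7975
  C_23 = −[(0.80)(0.00) − (-0.30)(-0.05)] = 0.0150
  C_31 = (-0.30)(-0.05) − (-0.05)(0.80) = 0.0550
  C_32 = −[(0.80)(-0.05) − (-0.05)(-0.45)] = 0.0625
  C_33 = (0.80)(0.80) − (-0.30)(-0.45) = 0.5050
det(I−A) = Σ_j (I−A)_1j·C_1j = (0.80)(0.8000) + (-0.30)(0.4525) + (-0.05)(0.0400) = 0.50225
adj(I−A) = Cᵀ =
  [ 0.8000   0.3000   0.0550]
  [ 0.4525   0.7975   0.0625]
  [ 0.0400   0.0150   0.5050]
(I − A)⁻¹ = adj(I−A) / det(I−A) ≈
  [   1.5928     0.5973     0.1095]
  [   0.9009     1.5879     0.1244]
  [   0.0796     0.0299     1.0055]
First solve x = (I − A)⁻¹ d = adj(I−A)·d / det(I−A); in particular x_1 = (0.8000·180 + 0.3000·60 + 0.0550·90) / 0.50225 = 166.95 / 0.50225 ≈ 332.4042.
Intermediate flow from 1 to 1: z_11 = a_11 · x_1 = 0.20 × 166.95 / 0.50225 = 33.39 / 0.50225 ≈ 66.48.

z_11 = 66.48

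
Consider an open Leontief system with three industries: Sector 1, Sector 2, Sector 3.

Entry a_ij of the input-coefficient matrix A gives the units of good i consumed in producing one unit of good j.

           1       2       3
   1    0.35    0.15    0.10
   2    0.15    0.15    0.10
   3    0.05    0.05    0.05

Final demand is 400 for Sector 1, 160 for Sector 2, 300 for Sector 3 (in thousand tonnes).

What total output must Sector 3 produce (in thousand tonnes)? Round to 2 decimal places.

I − A =
  [   0.65    -0.15    -0.10]
  [  -0.15     0.85    -0.10]
  [  -0.05    -0.05     0.95]
Cofactors of I−A, C_ij = (−1)^(i+j)·(minor ij) (rows/columns in the sector order above):
  C_11 = (0.85)(0.95) − (-0.10)(-0.05) = 0.8025
  C_12 = −[(-0.15)(0.95) − (-0.10)(-0.05)] = 0.1475
  C_13 = (-0.15)(-0.05) − (0.85)(-0.05) = 0.0500
  C_21 = −[(-0.15)(0.95) − (-0.10)(-0.05)] = 0.1475
  C_22 = (0.65)(0.95) − (-0.10)(-0.05) = 0.6125
  C_23 = −[(0.65)(-0.05) − (-0.15)(-0.05)] = 0.0400
  C_31 = (-0.15)(-0.10) − (-0.10)(0.85) = 0.1000
  C_32 = −[(0.65)(-0.10) − (-0.10)(-0.15)] = 0.0800
  C_33 = (0.65)(0.85) − (-0.15)(-0.15) = 0.5300
det(I−A) = Σ_j (I−A)_1j·C_1j = (0.65)(0.8025) + (-0.15)(0.1475) + (-0.10)(0.0500) = 0.4945
adj(I−A) = Cᵀ =
  [ 0.8025   0.1475   0.1000]
  [ 0.1475   0.6125   0.0800]
  [ 0.0500   0.0400   0.5300]
(I − A)⁻¹ = adj(I−A) / det(I−A) ≈
  [   1.6229     0.2983     0.2022]
  [   0.2983     1.2386     0.1618]
  [   0.1011     0.0809     1.0718]
x = (I − A)⁻¹ d = adj(I−A)·d / det(I−A), with det(I−A) = 0.4945:
  x_1 = (0.8025·400 + 0.1475·160 + 0.1000·300) / 0.4945 = 374.60 / 0.4945 ≈ 757.53
  x_2 = (0.1475·400 + 0.6125·160 + 0.0800·300) / 0.4945 = 181.00 / 0.4945 ≈ 366.03
  x_3 = (0.0500·400 + 0.0400·160 + 0.5300·300) / 0.4945 = 185.40 / 0.4945 ≈ 374.92

x_3 = 374.92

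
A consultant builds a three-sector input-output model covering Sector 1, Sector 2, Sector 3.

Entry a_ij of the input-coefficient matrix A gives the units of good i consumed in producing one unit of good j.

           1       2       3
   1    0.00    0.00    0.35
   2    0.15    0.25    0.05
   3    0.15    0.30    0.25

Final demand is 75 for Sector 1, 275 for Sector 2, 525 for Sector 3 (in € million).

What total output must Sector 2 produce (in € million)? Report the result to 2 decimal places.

I − A =
  [   1.00     0.00    -0.35]
  [  -0.15     0.75    -0.05]
  [  -0.15    -0.30     0.75]
Cofactors of I−A, C_ij = (−1)^(i+j)·(minor ij) (rows/columns in the sector order above):
  C_11 = (0.75)(0.75) − (-0.05)(-0.30) = 0.5475
  C_12 = −[(-0.15)(0.75) − (-0.05)(-0.15)] = 0.1200
  C_13 = (-0.15)(-0.30) − (0.75)(-0.15) = 0.1575
  C_21 = −[(0.00)(0.75) − (-0.35)(-0.30)] = 0.1050
  C_22 = (1.00)(0.75) − (-0.35)(-0.15) = 0.6975
  C_23 = −[(1.00)(-0.30) − (0.00)(-0.15)] = 0.3000
  C_31 = (0.00)(-0.05) − (-0.35)(0.75) = 0.2625
  C_32 = −[(1.00)(-0.05) − (-0.35)(-0.15)] = 0.1025
  C_33 = (1.00)(0.75) − (0.00)(-0.15) = 0.7500
det(I−A) = Σ_j (I−A)_1j·C_1j = (1.00)(0.5475) + (0.00)(0.1200) + (-0.35)(0.1575) = 0.492375
adj(I−A) = Cᵀ =
  [ 0.5475   0.1050   0.2625]
  [ 0.1200   0.6975   0.1025]
  [ 0.1575   0.3000   0.7500]
(I − A)⁻¹ = adj(I−A) / det(I−A) ≈
  [   1.1120     0.2133     0.5331]
  [   0.2437     1.4166     0.2082]
  [   0.3199     0.6093     1.5232]
x = (I − A)⁻¹ d = adj(I−A)·d / det(I−A), with det(I−A) = 0.492375:
  x_1 = (0.5475·75 + 0.1050·275 + 0.2625·525) / 0.492375 = 207.75 / 0.492375 ≈ 421.93
  x_2 = (0.1200·75 + 0.6975·275 + 0.1025·525) / 0.492375 = 254.625 / 0.492375 ≈ 517.14
  x_3 = (0.1575·75 + 0.3000·275 + 0.7500·525) / 0.492375 = 488.0625 / 0.492375 ≈ 991.24

x_2 = 517.14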